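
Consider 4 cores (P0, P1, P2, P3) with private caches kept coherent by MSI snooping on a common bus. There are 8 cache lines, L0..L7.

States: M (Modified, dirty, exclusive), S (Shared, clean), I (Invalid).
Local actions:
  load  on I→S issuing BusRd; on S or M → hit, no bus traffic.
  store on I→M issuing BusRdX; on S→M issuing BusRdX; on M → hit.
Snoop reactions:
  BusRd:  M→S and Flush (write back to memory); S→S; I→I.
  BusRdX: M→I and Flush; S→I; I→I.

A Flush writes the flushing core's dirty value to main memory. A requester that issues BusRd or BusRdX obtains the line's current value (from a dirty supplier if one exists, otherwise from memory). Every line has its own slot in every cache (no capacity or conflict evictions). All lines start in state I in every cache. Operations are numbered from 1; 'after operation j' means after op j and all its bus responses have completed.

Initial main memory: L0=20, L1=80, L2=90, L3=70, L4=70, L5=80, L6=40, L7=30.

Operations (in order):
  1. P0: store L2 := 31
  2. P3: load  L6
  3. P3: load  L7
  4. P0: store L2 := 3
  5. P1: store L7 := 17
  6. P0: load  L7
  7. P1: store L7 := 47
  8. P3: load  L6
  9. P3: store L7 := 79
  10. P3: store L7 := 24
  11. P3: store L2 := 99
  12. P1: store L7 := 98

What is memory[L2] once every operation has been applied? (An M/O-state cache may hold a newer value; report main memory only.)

  op1 P0: store L2 := 31 → M/I/I/I on L2; bus BusRdX; mem=90
  op2 P3: load  L6 → I/I/I/S on L6; bus BusRd; mem=40
  op3 P3: load  L7 → I/I/I/S on L7; bus BusRd; mem=30
  op4 P0: store L2 := 3 → M/I/I/I on L2; bus (none); mem=90
  op5 P1: store L7 := 17 → I/M/I/I on L7; bus BusRdX; mem=30
  op6 P0: load  L7 → S/S/I/I on L7; bus BusRd Flush; mem=17
  op7 P1: store L7 := 47 → I/M/I/I on L7; bus BusRdX; mem=17
  op8 P3: load  L6 → I/I/I/S on L6; bus (none); mem=40
  op9 P3: store L7 := 79 → I/I/I/M on L7; bus BusRdX Flush; mem=47
  op10 P3: store L7 := 24 → I/I/I/M on L7; bus (none); mem=47
  op11 P3: store L2 := 99 → I/I/I/M on L2; bus BusRdX Flush; mem=3
  op12 P1: store L7 := 98 → I/M/I/I on L7; bus BusRdX Flush; mem=24

memory[L2] = 3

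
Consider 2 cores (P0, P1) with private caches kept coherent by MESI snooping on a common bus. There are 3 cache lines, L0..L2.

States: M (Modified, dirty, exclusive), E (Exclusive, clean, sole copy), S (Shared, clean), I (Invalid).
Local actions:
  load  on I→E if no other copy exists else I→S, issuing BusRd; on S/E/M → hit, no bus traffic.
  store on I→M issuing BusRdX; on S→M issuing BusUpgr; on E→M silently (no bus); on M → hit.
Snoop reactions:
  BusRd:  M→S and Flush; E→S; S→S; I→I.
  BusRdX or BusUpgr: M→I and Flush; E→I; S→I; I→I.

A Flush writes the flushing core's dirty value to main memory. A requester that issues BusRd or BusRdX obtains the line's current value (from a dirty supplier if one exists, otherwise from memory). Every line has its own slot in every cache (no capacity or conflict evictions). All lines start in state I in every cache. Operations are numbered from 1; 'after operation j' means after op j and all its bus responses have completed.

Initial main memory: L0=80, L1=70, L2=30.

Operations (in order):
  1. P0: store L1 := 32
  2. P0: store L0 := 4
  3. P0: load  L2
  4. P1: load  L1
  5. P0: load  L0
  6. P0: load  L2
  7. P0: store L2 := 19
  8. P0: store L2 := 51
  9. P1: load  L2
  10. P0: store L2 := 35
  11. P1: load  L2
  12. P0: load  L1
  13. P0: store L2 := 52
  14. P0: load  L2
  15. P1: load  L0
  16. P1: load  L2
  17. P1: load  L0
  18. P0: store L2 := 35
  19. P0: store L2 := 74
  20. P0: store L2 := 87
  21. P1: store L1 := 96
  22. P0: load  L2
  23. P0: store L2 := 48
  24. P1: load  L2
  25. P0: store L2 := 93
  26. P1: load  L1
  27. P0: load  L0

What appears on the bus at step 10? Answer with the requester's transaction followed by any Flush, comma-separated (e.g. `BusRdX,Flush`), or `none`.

1. P0: store L1 := 32  bus=[BusRdX]  L1: P0=M P1=I  mem[L1]=70
2. P0: store L0 := 4  bus=[BusRdX]  L0: P0=M P1=I  mem[L0]=80
3. P0: load  L2  bus=[BusRd]  L2: P0=E P1=I  mem[L2]=30
4. P1: load  L1  bus=[BusRd,Flush]  L1: P0=S P1=S  mem[L1]=32
5. P0: load  L0  bus=[-]  L0: P0=M P1=I  mem[L0]=80
6. P0: load  L2  bus=[-]  L2: P0=E P1=I  mem[L2]=30
7. P0: store L2 := 19  bus=[-]  L2: P0=M P1=I  mem[L2]=30
8. P0: store L2 := 51  bus=[-]  L2: P0=M P1=I  mem[L2]=30
9. P1: load  L2  bus=[BusRd,Flush]  L2: P0=S P1=S  mem[L2]=51
10. P0: store L2 := 35  bus=[BusUpgr]  L2: P0=M P1=I  mem[L2]=51
11. P1: load  L2  bus=[BusRd,Flush]  L2: P0=S P1=S  mem[L2]=35
12. P0: load  L1  bus=[-]  L1: P0=S P1=S  mem[L1]=32
13. P0: store L2 := 52  bus=[BusUpgr]  L2: P0=M P1=I  mem[L2]=35
14. P0: load  L2  bus=[-]  L2: P0=M P1=I  mem[L2]=35
15. P1: load  L0  bus=[BusRd,Flush]  L0: P0=S P1=S  mem[L0]=4
16. P1: load  L2  bus=[BusRd,Flush]  L2: P0=S P1=S  mem[L2]=52
17. P1: load  L0  bus=[-]  L0: P0=S P1=S  mem[L0]=4
18. P0: store L2 := 35  bus=[BusUpgr]  L2: P0=M P1=I  mem[L2]=52
19. P0: store L2 := 74  bus=[-]  L2: P0=M P1=I  mem[L2]=52
20. P0: store L2 := 87  bus=[-]  L2: P0=M P1=I  mem[L2]=52
21. P1: store L1 := 96  bus=[BusUpgr]  L1: P0=I P1=M  mem[L1]=32
22. P0: load  L2  bus=[-]  L2: P0=M P1=I  mem[L2]=52
23. P0: store L2 := 48  bus=[-]  L2: P0=M P1=I  mem[L2]=52
24. P1: load  L2  bus=[BusRd,Flush]  L2: P0=S P1=S  mem[L2]=48
25. P0: store L2 := 93  bus=[BusUpgr]  L2: P0=M P1=I  mem[L2]=48
26. P1: load  L1  bus=[-]  L1: P0=I P1=M  mem[L1]=32
27. P0: load  L0  bus=[-]  L0: P0=S P1=S  mem[L0]=4

bus = BusUpgr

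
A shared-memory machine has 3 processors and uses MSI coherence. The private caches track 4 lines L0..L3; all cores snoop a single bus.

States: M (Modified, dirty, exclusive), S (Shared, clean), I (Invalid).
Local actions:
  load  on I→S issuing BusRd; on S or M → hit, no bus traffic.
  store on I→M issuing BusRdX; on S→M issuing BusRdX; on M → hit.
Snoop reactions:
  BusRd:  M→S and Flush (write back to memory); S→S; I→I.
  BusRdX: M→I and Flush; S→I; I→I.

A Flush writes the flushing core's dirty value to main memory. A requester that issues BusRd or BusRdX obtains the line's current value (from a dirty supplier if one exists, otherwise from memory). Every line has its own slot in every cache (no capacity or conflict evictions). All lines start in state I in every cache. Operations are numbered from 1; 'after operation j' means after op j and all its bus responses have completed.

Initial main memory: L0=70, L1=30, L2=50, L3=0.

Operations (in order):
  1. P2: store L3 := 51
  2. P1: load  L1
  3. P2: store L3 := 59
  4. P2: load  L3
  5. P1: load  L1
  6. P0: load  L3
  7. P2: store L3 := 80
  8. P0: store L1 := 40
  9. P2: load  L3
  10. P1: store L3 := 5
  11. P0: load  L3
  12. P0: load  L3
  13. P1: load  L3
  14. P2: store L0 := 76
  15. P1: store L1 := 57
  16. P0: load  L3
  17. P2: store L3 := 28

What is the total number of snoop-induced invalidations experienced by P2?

invalidations = 1

[1] P2: store L3 := 51 | P0:I, P1:I, P2:M(51) | bus: BusRdX
[2] P1: load  L1 | P0:I, P1:S(30), P2:I | bus: BusRd
[3] P2: store L3 := 59 | P0:I, P1:I, P2:M(59) | bus: none
[4] P2: load  L3 | P0:I, P1:I, P2:M(59) | bus: none
[5] P1: load  L1 | P0:I, P1:S(30), P2:I | bus: none
[6] P0: load  L3 | P0:S(59), P1:I, P2:S(59) | bus: BusRd,Flush
[7] P2: store L3 := 80 | P0:I, P1:I, P2:M(80) | bus: BusRdX
[8] P0: store L1 := 40 | P0:M(40), P1:I, P2:I | bus: BusRdX
[9] P2: load  L3 | P0:I, P1:I, P2:M(80) | bus: none
[10] P1: store L3 := 5 | P0:I, P1:M(5), P2:I | bus: BusRdX,Flush
[11] P0: load  L3 | P0:S(5), P1:S(5), P2:I | bus: BusRd,Flush
[12] P0: load  L3 | P0:S(5), P1:S(5), P2:I | bus: none
[13] P1: load  L3 | P0:S(5), P1:S(5), P2:I | bus: none
[14] P2: store L0 := 76 | P0:I, P1:I, P2:M(76) | bus: BusRdX
[15] P1: store L1 := 57 | P0:I, P1:M(57), P2:I | bus: BusRdX,Flush
[16] P0: load  L3 | P0:S(5), P1:S(5), P2:I | bus: none
[17] P2: store L3 := 28 | P0:I, P1:I, P2:M(28) | bus: BusRdX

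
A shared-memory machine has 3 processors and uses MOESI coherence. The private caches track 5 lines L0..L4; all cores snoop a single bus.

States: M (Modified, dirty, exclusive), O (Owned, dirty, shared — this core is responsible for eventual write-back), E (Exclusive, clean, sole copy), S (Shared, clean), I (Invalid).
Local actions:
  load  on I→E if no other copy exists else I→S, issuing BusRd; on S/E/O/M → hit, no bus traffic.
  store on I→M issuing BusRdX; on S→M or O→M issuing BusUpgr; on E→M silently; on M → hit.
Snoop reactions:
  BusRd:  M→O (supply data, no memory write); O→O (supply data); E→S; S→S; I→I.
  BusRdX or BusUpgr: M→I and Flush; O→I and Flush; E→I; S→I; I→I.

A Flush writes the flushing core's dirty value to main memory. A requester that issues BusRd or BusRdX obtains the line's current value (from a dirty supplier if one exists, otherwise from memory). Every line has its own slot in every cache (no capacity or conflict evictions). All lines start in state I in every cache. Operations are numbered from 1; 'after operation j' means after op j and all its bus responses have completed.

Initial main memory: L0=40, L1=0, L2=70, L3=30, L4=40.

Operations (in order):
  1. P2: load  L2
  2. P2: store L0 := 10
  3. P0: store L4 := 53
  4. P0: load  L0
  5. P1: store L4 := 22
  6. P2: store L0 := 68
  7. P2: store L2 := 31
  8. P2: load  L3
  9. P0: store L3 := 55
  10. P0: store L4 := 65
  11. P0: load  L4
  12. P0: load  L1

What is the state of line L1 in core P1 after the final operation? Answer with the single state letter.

state = I

step 1: P2: load  L2  ⟶  IIE  (L2)  txn=BusRd  M[L2]=70
step 2: P2: store L0 := 10  ⟶  IIM  (L0)  txn=BusRdX  M[L0]=40
step 3: P0: store L4 := 53  ⟶  MII  (L4)  txn=BusRdX  M[L4]=40
step 4: P0: load  L0  ⟶  SIO  (L0)  txn=BusRd  M[L0]=40
step 5: P1: store L4 := 22  ⟶  IMI  (L4)  txn=BusRdX+Flush  M[L4]=53
step 6: P2: store L0 := 68  ⟶  IIM  (L0)  txn=BusUpgr  M[L0]=40
step 7: P2: store L2 := 31  ⟶  IIM  (L2)  txn=∅  M[L2]=70
step 8: P2: load  L3  ⟶  IIE  (L3)  txn=BusRd  M[L3]=30
step 9: P0: store L3 := 55  ⟶  MII  (L3)  txn=BusRdX  M[L3]=30
step 10: P0: store L4 := 65  ⟶  MII  (L4)  txn=BusRdX+Flush  M[L4]=22
step 11: P0: load  L4  ⟶  MII  (L4)  txn=∅  M[L4]=22
step 12: P0: load  L1  ⟶  EII  (L1)  txn=BusRd  M[L1]=0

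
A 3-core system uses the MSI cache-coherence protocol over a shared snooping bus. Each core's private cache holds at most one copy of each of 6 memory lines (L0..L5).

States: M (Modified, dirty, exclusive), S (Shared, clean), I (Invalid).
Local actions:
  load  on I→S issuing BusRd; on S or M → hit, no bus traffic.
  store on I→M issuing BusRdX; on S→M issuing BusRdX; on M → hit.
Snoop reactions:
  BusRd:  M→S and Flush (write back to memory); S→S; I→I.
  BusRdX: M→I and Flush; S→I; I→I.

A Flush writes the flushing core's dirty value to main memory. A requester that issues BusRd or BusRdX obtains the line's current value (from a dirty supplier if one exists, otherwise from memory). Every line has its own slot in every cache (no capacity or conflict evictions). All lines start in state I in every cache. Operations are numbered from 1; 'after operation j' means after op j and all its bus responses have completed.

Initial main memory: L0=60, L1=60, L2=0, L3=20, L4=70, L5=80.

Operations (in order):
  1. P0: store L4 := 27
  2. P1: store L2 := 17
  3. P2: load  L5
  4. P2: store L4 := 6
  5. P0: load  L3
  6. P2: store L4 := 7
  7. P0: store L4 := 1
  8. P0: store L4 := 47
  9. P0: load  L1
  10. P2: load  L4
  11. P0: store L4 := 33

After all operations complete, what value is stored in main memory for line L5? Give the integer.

memory[L5] = 80

[1] P0: store L4 := 27 | P0:M(27), P1:I, P2:I | bus: BusRdX
[2] P1: store L2 := 17 | P0:I, P1:M(17), P2:I | bus: BusRdX
[3] P2: load  L5 | P0:I, P1:I, P2:S(80) | bus: BusRd
[4] P2: store L4 := 6 | P0:I, P1:I, P2:M(6) | bus: BusRdX,Flush
[5] P0: load  L3 | P0:S(20), P1:I, P2:I | bus: BusRd
[6] P2: store L4 := 7 | P0:I, P1:I, P2:M(7) | bus: none
[7] P0: store L4 := 1 | P0:M(1), P1:I, P2:I | bus: BusRdX,Flush
[8] P0: store L4 := 47 | P0:M(47), P1:I, P2:I | bus: none
[9] P0: load  L1 | P0:S(60), P1:I, P2:I | bus: BusRd
[10] P2: load  L4 | P0:S(47), P1:I, P2:S(47) | bus: BusRd,Flush
[11] P0: store L4 := 33 | P0:M(33), P1:I, P2:I | bus: BusRdX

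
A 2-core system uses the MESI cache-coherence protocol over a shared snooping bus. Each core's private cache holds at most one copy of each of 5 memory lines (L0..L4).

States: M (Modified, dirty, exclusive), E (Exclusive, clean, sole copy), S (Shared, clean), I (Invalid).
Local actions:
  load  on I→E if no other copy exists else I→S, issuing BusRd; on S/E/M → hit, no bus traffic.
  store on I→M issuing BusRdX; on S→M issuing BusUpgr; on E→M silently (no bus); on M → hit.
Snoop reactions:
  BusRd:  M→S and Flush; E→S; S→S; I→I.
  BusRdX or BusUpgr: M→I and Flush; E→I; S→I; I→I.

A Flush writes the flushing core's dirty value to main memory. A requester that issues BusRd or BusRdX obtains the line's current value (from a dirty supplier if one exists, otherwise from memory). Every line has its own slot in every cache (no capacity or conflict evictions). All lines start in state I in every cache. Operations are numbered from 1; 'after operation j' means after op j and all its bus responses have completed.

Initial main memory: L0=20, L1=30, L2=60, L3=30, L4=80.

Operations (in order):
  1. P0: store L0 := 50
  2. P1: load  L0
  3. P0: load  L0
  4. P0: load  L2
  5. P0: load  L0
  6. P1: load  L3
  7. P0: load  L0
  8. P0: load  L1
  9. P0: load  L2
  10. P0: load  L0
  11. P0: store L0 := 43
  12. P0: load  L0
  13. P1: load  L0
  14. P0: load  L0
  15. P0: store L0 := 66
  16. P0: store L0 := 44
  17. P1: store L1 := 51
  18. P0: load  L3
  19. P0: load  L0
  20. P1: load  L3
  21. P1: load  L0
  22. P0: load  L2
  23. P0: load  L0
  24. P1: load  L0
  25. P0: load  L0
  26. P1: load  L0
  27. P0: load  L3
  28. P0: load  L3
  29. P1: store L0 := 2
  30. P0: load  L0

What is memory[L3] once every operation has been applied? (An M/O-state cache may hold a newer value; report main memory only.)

  op1 P0: store L0 := 50 → M/I on L0; bus BusRdX; mem=20
  op2 P1: load  L0 → S/S on L0; bus BusRd Flush; mem=50
  op3 P0: load  L0 → S/S on L0; bus (none); mem=50
  op4 P0: load  L2 → E/I on L2; bus BusRd; mem=60
  op5 P0: load  L0 → S/S on L0; bus (none); mem=50
  op6 P1: load  L3 → I/E on L3; bus BusRd; mem=30
  op7 P0: load  L0 → S/S on L0; bus (none); mem=50
  op8 P0: load  L1 → E/I on L1; bus BusRd; mem=30
  op9 P0: load  L2 → E/I on L2; bus (none); mem=60
  op10 P0: load  L0 → S/S on L0; bus (none); mem=50
  op11 P0: store L0 := 43 → M/I on L0; bus BusUpgr; mem=50
  op12 P0: load  L0 → M/I on L0; bus (none); mem=50
  op13 P1: load  L0 → S/S on L0; bus BusRd Flush; mem=43
  op14 P0: load  L0 → S/S on L0; bus (none); mem=43
  op15 P0: store L0 := 66 → M/I on L0; bus BusUpgr; mem=43
  op16 P0: store L0 := 44 → M/I on L0; bus (none); mem=43
  op17 P1: store L1 := 51 → I/M on L1; bus BusRdX; mem=30
  op18 P0: load  L3 → S/S on L3; bus BusRd; mem=30
  op19 P0: load  L0 → M/I on L0; bus (none); mem=43
  op20 P1: load  L3 → S/S on L3; bus (none); mem=30
  op21 P1: load  L0 → S/S on L0; bus BusRd Flush; mem=44
  op22 P0: load  L2 → E/I on L2; bus (none); mem=60
  op23 P0: load  L0 → S/S on L0; bus (none); mem=44
  op24 P1: load  L0 → S/S on L0; bus (none); mem=44
  op25 P0: load  L0 → S/S on L0; bus (none); mem=44
  op26 P1: load  L0 → S/S on L0; bus (none); mem=44
  op27 P0: load  L3 → S/S on L3; bus (none); mem=30
  op28 P0: load  L3 → S/S on L3; bus (none); mem=30
  op29 P1: store L0 := 2 → I/M on L0; bus BusUpgr; mem=44
  op30 P0: load  L0 → S/S on L0; bus BusRd Flush; mem=2

memory[L3] = 30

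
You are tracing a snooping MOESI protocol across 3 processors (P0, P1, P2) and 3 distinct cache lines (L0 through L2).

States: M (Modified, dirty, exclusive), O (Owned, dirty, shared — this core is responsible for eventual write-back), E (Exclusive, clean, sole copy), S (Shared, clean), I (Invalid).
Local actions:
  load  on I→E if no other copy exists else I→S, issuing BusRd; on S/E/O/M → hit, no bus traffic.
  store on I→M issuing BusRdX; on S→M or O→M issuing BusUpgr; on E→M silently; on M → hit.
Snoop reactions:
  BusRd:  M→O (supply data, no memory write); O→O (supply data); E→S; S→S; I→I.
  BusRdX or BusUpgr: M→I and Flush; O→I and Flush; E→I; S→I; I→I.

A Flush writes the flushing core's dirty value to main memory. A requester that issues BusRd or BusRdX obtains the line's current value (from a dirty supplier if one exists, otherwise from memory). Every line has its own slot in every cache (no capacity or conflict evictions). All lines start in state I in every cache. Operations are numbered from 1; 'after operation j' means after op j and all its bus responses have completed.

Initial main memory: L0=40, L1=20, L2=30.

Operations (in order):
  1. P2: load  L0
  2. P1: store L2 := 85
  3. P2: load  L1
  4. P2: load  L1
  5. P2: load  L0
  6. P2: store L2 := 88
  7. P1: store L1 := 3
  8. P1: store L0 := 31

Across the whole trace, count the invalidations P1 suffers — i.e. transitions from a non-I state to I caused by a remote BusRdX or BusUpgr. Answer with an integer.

step 1: P2: load  L0  ⟶  IIE  (L0)  txn=BusRd  M[L0]=40
step 2: P1: store L2 := 85  ⟶  IMI  (L2)  txn=BusRdX  M[L2]=30
step 3: P2: load  L1  ⟶  IIE  (L1)  txn=BusRd  M[L1]=20
step 4: P2: load  L1  ⟶  IIE  (L1)  txn=∅  M[L1]=20
step 5: P2: load  L0  ⟶  IIE  (L0)  txn=∅  M[L0]=40
step 6: P2: store L2 := 88  ⟶  IIM  (L2)  txn=BusRdX+Flush  M[L2]=85
step 7: P1: store L1 := 3  ⟶  IMI  (L1)  txn=BusRdX  M[L1]=20
step 8: P1: store L0 := 31  ⟶  IMI  (L0)  txn=BusRdX  M[L0]=40

invalidations = 1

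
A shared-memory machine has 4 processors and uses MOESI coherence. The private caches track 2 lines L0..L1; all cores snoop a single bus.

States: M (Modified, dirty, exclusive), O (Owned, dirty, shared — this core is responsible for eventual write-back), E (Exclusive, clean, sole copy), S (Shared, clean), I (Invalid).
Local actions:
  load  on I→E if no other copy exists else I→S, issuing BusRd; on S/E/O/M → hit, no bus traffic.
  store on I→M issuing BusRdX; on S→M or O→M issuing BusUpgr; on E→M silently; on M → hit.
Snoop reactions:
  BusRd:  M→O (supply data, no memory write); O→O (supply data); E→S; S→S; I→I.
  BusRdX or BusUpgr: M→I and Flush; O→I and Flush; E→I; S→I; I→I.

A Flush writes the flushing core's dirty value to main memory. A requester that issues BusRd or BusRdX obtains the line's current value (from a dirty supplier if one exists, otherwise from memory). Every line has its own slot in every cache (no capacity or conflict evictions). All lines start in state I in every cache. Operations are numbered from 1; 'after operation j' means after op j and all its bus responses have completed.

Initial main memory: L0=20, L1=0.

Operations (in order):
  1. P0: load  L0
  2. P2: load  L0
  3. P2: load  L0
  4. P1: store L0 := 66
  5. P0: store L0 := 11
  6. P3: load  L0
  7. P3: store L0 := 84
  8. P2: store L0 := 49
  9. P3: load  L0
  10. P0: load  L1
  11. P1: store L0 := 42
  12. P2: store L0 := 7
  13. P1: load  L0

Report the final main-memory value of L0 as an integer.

1. P0: load  L0  bus=[BusRd]  L0: P0=E P1=I P2=I P3=I  mem[L0]=20
2. P2: load  L0  bus=[BusRd]  L0: P0=S P1=I P2=S P3=I  mem[L0]=20
3. P2: load  L0  bus=[-]  L0: P0=S P1=I P2=S P3=I  mem[L0]=20
4. P1: store L0 := 66  bus=[BusRdX]  L0: P0=I P1=M P2=I P3=I  mem[L0]=20
5. P0: store L0 := 11  bus=[BusRdX,Flush]  L0: P0=M P1=I P2=I P3=I  mem[L0]=66
6. P3: load  L0  bus=[BusRd]  L0: P0=O P1=I P2=I P3=S  mem[L0]=66
7. P3: store L0 := 84  bus=[BusUpgr,Flush]  L0: P0=I P1=I P2=I P3=M  mem[L0]=11
8. P2: store L0 := 49  bus=[BusRdX,Flush]  L0: P0=I P1=I P2=M P3=I  mem[L0]=84
9. P3: load  L0  bus=[BusRd]  L0: P0=I P1=I P2=O P3=S  mem[L0]=84
10. P0: load  L1  bus=[BusRd]  L1: P0=E P1=I P2=I P3=I  mem[L1]=0
11. P1: store L0 := 42  bus=[BusRdX,Flush]  L0: P0=I P1=M P2=I P3=I  mem[L0]=49
12. P2: store L0 := 7  bus=[BusRdX,Flush]  L0: P0=I P1=I P2=M P3=I  mem[L0]=42
13. P1: load  L0  bus=[BusRd]  L0: P0=I P1=S P2=O P3=I  mem[L0]=42

memory[L0] = 42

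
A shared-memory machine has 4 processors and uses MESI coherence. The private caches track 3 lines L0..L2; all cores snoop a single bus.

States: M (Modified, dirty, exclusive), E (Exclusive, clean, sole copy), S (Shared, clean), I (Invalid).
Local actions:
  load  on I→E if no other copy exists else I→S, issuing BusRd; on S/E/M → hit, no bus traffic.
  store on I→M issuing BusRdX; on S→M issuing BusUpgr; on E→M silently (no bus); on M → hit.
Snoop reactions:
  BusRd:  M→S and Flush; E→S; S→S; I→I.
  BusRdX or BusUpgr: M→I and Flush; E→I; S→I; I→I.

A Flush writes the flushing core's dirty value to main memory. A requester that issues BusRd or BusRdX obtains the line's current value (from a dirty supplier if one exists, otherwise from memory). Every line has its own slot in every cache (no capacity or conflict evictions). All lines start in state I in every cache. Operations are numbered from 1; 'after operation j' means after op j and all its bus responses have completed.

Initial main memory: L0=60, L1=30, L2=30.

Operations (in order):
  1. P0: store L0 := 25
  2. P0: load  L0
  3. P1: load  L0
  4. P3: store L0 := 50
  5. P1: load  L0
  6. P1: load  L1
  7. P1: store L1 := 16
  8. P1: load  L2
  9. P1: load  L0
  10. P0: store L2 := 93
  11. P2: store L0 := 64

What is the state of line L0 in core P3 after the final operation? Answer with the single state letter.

state = I

  op1 P0: store L0 := 25 → M/I/I/I on L0; bus BusRdX; mem=60
  op2 P0: load  L0 → M/I/I/I on L0; bus (none); mem=60
  op3 P1: load  L0 → S/S/I/I on L0; bus BusRd Flush; mem=25
  op4 P3: store L0 := 50 → I/I/I/M on L0; bus BusRdX; mem=25
  op5 P1: load  L0 → I/S/I/S on L0; bus BusRd Flush; mem=50
  op6 P1: load  L1 → I/E/I/I on L1; bus BusRd; mem=30
  op7 P1: store L1 := 16 → I/M/I/I on L1; bus (none); mem=30
  op8 P1: load  L2 → I/E/I/I on L2; bus BusRd; mem=30
  op9 P1: load  L0 → I/S/I/S on L0; bus (none); mem=50
  op10 P0: store L2 := 93 → M/I/I/I on L2; bus BusRdX; mem=30
  op11 P2: store L0 := 64 → I/I/M/I on L0; bus BusRdX; mem=50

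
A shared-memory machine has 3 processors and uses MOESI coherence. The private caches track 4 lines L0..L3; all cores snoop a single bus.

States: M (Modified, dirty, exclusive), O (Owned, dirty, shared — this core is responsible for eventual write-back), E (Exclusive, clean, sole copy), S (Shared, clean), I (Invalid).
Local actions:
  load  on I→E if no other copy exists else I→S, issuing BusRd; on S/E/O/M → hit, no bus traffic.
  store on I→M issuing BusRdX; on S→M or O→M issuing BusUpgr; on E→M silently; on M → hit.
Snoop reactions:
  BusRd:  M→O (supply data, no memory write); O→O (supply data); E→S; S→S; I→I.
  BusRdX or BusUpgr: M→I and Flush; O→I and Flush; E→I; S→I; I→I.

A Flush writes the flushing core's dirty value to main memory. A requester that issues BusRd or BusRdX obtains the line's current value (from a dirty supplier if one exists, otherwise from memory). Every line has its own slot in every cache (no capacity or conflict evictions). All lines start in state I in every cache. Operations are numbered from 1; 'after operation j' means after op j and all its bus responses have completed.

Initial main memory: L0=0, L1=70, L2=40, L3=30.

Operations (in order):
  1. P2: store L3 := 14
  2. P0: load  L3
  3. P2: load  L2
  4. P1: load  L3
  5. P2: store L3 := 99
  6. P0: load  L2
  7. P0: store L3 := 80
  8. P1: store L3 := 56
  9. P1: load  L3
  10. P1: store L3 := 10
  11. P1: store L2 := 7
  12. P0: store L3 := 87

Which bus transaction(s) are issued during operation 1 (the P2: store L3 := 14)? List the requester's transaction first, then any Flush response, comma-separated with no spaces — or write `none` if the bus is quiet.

1. P2: store L3 := 14  bus=[BusRdX]  L3: P0=I P1=I P2=M  mem[L3]=30
2. P0: load  L3  bus=[BusRd]  L3: P0=S P1=I P2=O  mem[L3]=30
3. P2: load  L2  bus=[BusRd]  L2: P0=I P1=I P2=E  mem[L2]=40
4. P1: load  L3  bus=[BusRd]  L3: P0=S P1=S P2=O  mem[L3]=30
5. P2: store L3 := 99  bus=[BusUpgr]  L3: P0=I P1=I P2=M  mem[L3]=30
6. P0: load  L2  bus=[BusRd]  L2: P0=S P1=I P2=S  mem[L2]=40
7. P0: store L3 := 80  bus=[BusRdX,Flush]  L3: P0=M P1=I P2=I  mem[L3]=99
8. P1: store L3 := 56  bus=[BusRdX,Flush]  L3: P0=I P1=M P2=I  mem[L3]=80
9. P1: load  L3  bus=[-]  L3: P0=I P1=M P2=I  mem[L3]=80
10. P1: store L3 := 10  bus=[-]  L3: P0=I P1=M P2=I  mem[L3]=80
11. P1: store L2 := 7  bus=[BusRdX]  L2: P0=I P1=M P2=I  mem[L2]=40
12. P0: store L3 := 87  bus=[BusRdX,Flush]  L3: P0=M P1=I P2=I  mem[L3]=10

bus = BusRdX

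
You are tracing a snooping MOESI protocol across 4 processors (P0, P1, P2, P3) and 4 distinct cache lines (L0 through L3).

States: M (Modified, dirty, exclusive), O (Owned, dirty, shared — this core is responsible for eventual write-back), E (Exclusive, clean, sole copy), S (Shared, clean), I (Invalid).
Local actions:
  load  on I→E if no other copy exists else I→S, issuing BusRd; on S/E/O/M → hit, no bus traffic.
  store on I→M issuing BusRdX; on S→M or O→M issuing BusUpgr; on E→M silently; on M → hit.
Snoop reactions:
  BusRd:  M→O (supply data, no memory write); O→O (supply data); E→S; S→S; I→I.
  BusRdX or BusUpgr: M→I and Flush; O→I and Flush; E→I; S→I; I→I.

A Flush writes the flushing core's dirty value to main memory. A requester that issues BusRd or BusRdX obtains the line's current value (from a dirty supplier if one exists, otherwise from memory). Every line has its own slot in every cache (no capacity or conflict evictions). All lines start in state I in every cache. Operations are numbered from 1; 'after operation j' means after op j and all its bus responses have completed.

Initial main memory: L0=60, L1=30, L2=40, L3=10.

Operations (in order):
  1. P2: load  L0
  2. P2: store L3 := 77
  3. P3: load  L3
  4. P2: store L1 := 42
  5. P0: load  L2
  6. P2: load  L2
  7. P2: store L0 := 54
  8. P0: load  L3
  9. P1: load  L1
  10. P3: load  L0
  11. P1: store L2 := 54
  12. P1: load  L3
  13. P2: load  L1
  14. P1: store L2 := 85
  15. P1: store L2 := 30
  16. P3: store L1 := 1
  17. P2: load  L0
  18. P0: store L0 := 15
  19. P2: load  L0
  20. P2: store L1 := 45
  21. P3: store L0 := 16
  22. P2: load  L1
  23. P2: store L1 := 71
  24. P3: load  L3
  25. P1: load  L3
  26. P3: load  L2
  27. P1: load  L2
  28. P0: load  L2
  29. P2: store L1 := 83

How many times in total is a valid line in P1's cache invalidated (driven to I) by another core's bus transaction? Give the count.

invalidations = 1

1. P2: load  L0  bus=[BusRd]  L0: P0=I P1=I P2=E P3=I  mem[L0]=60
2. P2: store L3 := 77  bus=[BusRdX]  L3: P0=I P1=I P2=M P3=I  mem[L3]=10
3. P3: load  L3  bus=[BusRd]  L3: P0=I P1=I P2=O P3=S  mem[L3]=10
4. P2: store L1 := 42  bus=[BusRdX]  L1: P0=I P1=I P2=M P3=I  mem[L1]=30
5. P0: load  L2  bus=[BusRd]  L2: P0=E P1=I P2=I P3=I  mem[L2]=40
6. P2: load  L2  bus=[BusRd]  L2: P0=S P1=I P2=S P3=I  mem[L2]=40
7. P2: store L0 := 54  bus=[-]  L0: P0=I P1=I P2=M P3=I  mem[L0]=60
8. P0: load  L3  bus=[BusRd]  L3: P0=S P1=I P2=O P3=S  mem[L3]=10
9. P1: load  L1  bus=[BusRd]  L1: P0=I P1=S P2=O P3=I  mem[L1]=30
10. P3: load  L0  bus=[BusRd]  L0: P0=I P1=I P2=O P3=S  mem[L0]=60
11. P1: store L2 := 54  bus=[BusRdX]  L2: P0=I P1=M P2=I P3=I  mem[L2]=40
12. P1: load  L3  bus=[BusRd]  L3: P0=S P1=S P2=O P3=S  mem[L3]=10
13. P2: load  L1  bus=[-]  L1: P0=I P1=S P2=O P3=I  mem[L1]=30
14. P1: store L2 := 85  bus=[-]  L2: P0=I P1=M P2=I P3=I  mem[L2]=40
15. P1: store L2 := 30  bus=[-]  L2: P0=I P1=M P2=I P3=I  mem[L2]=40
16. P3: store L1 := 1  bus=[BusRdX,Flush]  L1: P0=I P1=I P2=I P3=M  mem[L1]=42
17. P2: load  L0  bus=[-]  L0: P0=I P1=I P2=O P3=S  mem[L0]=60
18. P0: store L0 := 15  bus=[BusRdX,Flush]  L0: P0=M P1=I P2=I P3=I  mem[L0]=54
19. P2: load  L0  bus=[BusRd]  L0: P0=O P1=I P2=S P3=I  mem[L0]=54
20. P2: store L1 := 45  bus=[BusRdX,Flush]  L1: P0=I P1=I P2=M P3=I  mem[L1]=1
21. P3: store L0 := 16  bus=[BusRdX,Flush]  L0: P0=I P1=I P2=I P3=M  mem[L0]=15
22. P2: load  L1  bus=[-]  L1: P0=I P1=I P2=M P3=I  mem[L1]=1
23. P2: store L1 := 71  bus=[-]  L1: P0=I P1=I P2=M P3=I  mem[L1]=1
24. P3: load  L3  bus=[-]  L3: P0=S P1=S P2=O P3=S  mem[L3]=10
25. P1: load  L3  bus=[-]  L3: P0=S P1=S P2=O P3=S  mem[L3]=10
26. P3: load  L2  bus=[BusRd]  L2: P0=I P1=O P2=I P3=S  mem[L2]=40
27. P1: load  L2  bus=[-]  L2: P0=I P1=O P2=I P3=S  mem[L2]=40
28. P0: load  L2  bus=[BusRd]  L2: P0=S P1=O P2=I P3=S  mem[L2]=40
29. P2: store L1 := 83  bus=[-]  L1: P0=I P1=I P2=M P3=I  mem[L1]=1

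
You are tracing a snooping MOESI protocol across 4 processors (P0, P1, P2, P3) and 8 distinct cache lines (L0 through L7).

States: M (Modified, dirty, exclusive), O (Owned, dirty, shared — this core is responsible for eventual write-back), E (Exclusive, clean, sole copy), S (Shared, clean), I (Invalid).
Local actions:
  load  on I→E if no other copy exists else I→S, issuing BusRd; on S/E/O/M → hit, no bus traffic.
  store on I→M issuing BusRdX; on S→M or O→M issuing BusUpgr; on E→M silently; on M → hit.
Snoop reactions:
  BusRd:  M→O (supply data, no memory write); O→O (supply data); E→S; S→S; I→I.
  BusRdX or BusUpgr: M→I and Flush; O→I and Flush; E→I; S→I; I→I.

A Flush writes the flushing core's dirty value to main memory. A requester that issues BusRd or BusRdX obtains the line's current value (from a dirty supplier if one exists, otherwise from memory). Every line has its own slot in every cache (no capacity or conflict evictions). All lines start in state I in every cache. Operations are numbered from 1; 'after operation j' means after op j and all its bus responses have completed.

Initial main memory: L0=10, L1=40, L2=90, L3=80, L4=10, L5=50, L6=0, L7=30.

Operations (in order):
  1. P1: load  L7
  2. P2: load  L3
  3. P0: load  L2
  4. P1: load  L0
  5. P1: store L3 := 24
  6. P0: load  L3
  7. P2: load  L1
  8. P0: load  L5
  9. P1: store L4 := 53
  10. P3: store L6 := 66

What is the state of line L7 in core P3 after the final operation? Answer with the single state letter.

step 1: P1: load  L7  ⟶  IEII  (L7)  txn=BusRd  M[L7]=30
step 2: P2: load  L3  ⟶  IIEI  (L3)  txn=BusRd  M[L3]=80
step 3: P0: load  L2  ⟶  EIII  (L2)  txn=BusRd  M[L2]=90
step 4: P1: load  L0  ⟶  IEII  (L0)  txn=BusRd  M[L0]=10
step 5: P1: store L3 := 24  ⟶  IMII  (L3)  txn=BusRdX  M[L3]=80
step 6: P0: load  L3  ⟶  SOII  (L3)  txn=BusRd  M[L3]=80
step 7: P2: load  L1  ⟶  IIEI  (L1)  txn=BusRd  M[L1]=40
step 8: P0: load  L5  ⟶  EIII  (L5)  txn=BusRd  M[L5]=50
step 9: P1: store L4 := 53  ⟶  IMII  (L4)  txn=BusRdX  M[L4]=10
step 10: P3: store L6 := 66  ⟶  IIIM  (L6)  txn=BusRdX  M[L6]=0

state = I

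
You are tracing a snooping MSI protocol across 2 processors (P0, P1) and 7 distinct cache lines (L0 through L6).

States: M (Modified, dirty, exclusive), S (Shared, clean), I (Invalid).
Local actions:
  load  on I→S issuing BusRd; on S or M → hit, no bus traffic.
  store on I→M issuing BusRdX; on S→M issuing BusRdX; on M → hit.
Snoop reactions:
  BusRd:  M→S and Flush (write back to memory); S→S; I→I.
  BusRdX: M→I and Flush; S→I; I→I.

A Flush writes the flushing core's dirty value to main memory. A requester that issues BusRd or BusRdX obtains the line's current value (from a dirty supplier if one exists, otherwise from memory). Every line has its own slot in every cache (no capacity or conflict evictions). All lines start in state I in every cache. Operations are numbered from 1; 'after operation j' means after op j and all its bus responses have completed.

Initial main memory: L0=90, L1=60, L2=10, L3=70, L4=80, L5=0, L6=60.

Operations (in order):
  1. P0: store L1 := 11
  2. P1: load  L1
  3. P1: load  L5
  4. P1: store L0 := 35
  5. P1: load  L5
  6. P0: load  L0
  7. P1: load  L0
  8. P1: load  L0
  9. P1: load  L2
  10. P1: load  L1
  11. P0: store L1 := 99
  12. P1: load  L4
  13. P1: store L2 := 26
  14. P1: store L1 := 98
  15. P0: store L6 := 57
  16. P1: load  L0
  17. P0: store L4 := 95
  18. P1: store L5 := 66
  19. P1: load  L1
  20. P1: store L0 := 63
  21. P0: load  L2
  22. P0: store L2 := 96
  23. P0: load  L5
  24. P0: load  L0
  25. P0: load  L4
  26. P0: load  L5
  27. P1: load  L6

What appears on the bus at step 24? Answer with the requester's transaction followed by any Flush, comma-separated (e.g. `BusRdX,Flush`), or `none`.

bus = BusRd,Flush

step 1: P0: store L1 := 11  ⟶  MI  (L1)  txn=BusRdX  M[L1]=60
step 2: P1: load  L1  ⟶  SS  (L1)  txn=BusRd+Flush  M[L1]=11
step 3: P1: load  L5  ⟶  IS  (L5)  txn=BusRd  M[L5]=0
step 4: P1: store L0 := 35  ⟶  IM  (L0)  txn=BusRdX  M[L0]=90
step 5: P1: load  L5  ⟶  IS  (L5)  txn=∅  M[L5]=0
step 6: P0: load  L0  ⟶  SS  (L0)  txn=BusRd+Flush  M[L0]=35
step 7: P1: load  L0  ⟶  SS  (L0)  txn=∅  M[L0]=35
step 8: P1: load  L0  ⟶  SS  (L0)  txn=∅  M[L0]=35
step 9: P1: load  L2  ⟶  IS  (L2)  txn=BusRd  M[L2]=10
step 10: P1: load  L1  ⟶  SS  (L1)  txn=∅  M[L1]=11
step 11: P0: store L1 := 99  ⟶  MI  (L1)  txn=BusRdX  M[L1]=11
step 12: P1: load  L4  ⟶  IS  (L4)  txn=BusRd  M[L4]=80
step 13: P1: store L2 := 26  ⟶  IM  (L2)  txn=BusRdX  M[L2]=10
step 14: P1: store L1 := 98  ⟶  IM  (L1)  txn=BusRdX+Flush  M[L1]=99
step 15: P0: store L6 := 57  ⟶  MI  (L6)  txn=BusRdX  M[L6]=60
step 16: P1: load  L0  ⟶  SS  (L0)  txn=∅  M[L0]=35
step 17: P0: store L4 := 95  ⟶  MI  (L4)  txn=BusRdX  M[L4]=80
step 18: P1: store L5 := 66  ⟶  IM  (L5)  txn=BusRdX  M[L5]=0
step 19: P1: load  L1  ⟶  IM  (L1)  txn=∅  M[L1]=99
step 20: P1: store L0 := 63  ⟶  IM  (L0)  txn=BusRdX  M[L0]=35
step 21: P0: load  L2  ⟶  SS  (L2)  txn=BusRd+Flush  M[L2]=26
step 22: P0: store L2 := 96  ⟶  MI  (L2)  txn=BusRdX  M[L2]=26
step 23: P0: load  L5  ⟶  SS  (L5)  txn=BusRd+Flush  M[L5]=66
step 24: P0: load  L0  ⟶  SS  (L0)  txn=BusRd+Flush  M[L0]=63
step 25: P0: load  L4  ⟶  MI  (L4)  txn=∅  M[L4]=80
step 26: P0: load  L5  ⟶  SS  (L5)  txn=∅  M[L5]=66
step 27: P1: load  L6  ⟶  SS  (L6)  txn=BusRd+Flush  M[L6]=57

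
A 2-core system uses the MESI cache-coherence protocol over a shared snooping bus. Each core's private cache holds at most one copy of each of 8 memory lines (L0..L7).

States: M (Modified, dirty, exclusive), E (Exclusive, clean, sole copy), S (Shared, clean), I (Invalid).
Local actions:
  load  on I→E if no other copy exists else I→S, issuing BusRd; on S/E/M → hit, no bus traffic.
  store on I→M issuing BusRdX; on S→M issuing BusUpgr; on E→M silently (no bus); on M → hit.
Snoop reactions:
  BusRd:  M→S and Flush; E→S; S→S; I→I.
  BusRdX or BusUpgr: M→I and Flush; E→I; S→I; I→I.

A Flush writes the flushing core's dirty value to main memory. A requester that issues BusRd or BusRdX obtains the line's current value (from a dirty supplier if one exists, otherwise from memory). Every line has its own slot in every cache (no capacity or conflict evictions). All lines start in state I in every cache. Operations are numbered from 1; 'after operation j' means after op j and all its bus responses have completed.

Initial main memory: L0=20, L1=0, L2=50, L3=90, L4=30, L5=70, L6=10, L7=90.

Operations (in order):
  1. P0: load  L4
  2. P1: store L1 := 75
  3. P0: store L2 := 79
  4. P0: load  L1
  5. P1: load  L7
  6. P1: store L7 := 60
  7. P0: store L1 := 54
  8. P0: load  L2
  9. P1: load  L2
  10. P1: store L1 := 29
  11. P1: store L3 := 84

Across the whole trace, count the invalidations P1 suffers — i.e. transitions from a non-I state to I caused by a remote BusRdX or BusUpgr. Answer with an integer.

invalidations = 1

1. P0: load  L4  bus=[BusRd]  L4: P0=E P1=I  mem[L4]=30
2. P1: store L1 := 75  bus=[BusRdX]  L1: P0=I P1=M  mem[L1]=0
3. P0: store L2 := 79  bus=[BusRdX]  L2: P0=M P1=I  mem[L2]=50
4. P0: load  L1  bus=[BusRd,Flush]  L1: P0=S P1=S  mem[L1]=75
5. P1: load  L7  bus=[BusRd]  L7: P0=I P1=E  mem[L7]=90
6. P1: store L7 := 60  bus=[-]  L7: P0=I P1=M  mem[L7]=90
7. P0: store L1 := 54  bus=[BusUpgr]  L1: P0=M P1=I  mem[L1]=75
8. P0: load  L2  bus=[-]  L2: P0=M P1=I  mem[L2]=50
9. P1: load  L2  bus=[BusRd,Flush]  L2: P0=S P1=S  mem[L2]=79
10. P1: store L1 := 29  bus=[BusRdX,Flush]  L1: P0=I P1=M  mem[L1]=54
11. P1: store L3 := 84  bus=[BusRdX]  L3: P0=I P1=M  mem[L3]=90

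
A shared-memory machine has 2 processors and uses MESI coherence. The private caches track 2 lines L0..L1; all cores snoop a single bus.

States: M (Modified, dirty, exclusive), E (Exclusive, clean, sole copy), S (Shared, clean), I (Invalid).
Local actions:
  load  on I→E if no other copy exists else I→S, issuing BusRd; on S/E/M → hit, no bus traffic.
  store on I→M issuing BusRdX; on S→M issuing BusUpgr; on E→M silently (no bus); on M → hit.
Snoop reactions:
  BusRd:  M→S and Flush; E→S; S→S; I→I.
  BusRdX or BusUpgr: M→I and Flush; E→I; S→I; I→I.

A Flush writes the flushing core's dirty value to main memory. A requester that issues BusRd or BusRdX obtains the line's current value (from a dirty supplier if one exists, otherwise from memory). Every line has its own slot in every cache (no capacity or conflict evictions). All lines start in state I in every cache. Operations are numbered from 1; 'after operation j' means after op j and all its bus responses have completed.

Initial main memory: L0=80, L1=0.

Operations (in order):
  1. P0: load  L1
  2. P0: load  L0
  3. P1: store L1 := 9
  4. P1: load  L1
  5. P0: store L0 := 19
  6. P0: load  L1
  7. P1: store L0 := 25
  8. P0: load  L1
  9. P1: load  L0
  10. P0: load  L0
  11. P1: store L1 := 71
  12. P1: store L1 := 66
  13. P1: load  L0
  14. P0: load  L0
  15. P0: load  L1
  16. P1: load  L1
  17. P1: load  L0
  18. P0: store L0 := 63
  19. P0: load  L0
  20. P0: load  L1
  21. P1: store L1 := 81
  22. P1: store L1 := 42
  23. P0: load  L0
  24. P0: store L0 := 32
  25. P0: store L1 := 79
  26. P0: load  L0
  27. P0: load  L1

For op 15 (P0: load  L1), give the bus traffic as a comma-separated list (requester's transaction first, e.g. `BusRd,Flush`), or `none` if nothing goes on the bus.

step 1: P0: load  L1  ⟶  EI  (L1)  txn=BusRd  M[L1]=0
step 2: P0: load  L0  ⟶  EI  (L0)  txn=BusRd  M[L0]=80
step 3: P1: store L1 := 9  ⟶  IM  (L1)  txn=BusRdX  M[L1]=0
step 4: P1: load  L1  ⟶  IM  (L1)  txn=∅  M[L1]=0
step 5: P0: store L0 := 19  ⟶  MI  (L0)  txn=∅  M[L0]=80
step 6: P0: load  L1  ⟶  SS  (L1)  txn=BusRd+Flush  M[L1]=9
step 7: P1: store L0 := 25  ⟶  IM  (L0)  txn=BusRdX+Flush  M[L0]=19
step 8: P0: load  L1  ⟶  SS  (L1)  txn=∅  M[L1]=9
step 9: P1: load  L0  ⟶  IM  (L0)  txn=∅  M[L0]=19
step 10: P0: load  L0  ⟶  SS  (L0)  txn=BusRd+Flush  M[L0]=25
step 11: P1: store L1 := 71  ⟶  IM  (L1)  txn=BusUpgr  M[L1]=9
step 12: P1: store L1 := 66  ⟶  IM  (L1)  txn=∅  M[L1]=9
step 13: P1: load  L0  ⟶  SS  (L0)  txn=∅  M[L0]=25
step 14: P0: load  L0  ⟶  SS  (L0)  txn=∅  M[L0]=25
step 15: P0: load  L1  ⟶  SS  (L1)  txn=BusRd+Flush  M[L1]=66
step 16: P1: load  L1  ⟶  SS  (L1)  txn=∅  M[L1]=66
step 17: P1: load  L0  ⟶  SS  (L0)  txn=∅  M[L0]=25
step 18: P0: store L0 := 63  ⟶  MI  (L0)  txn=BusUpgr  M[L0]=25
step 19: P0: load  L0  ⟶  MI  (L0)  txn=∅  M[L0]=25
step 20: P0: load  L1  ⟶  SS  (L1)  txn=∅  M[L1]=66
step 21: P1: store L1 := 81  ⟶  IM  (L1)  txn=BusUpgr  M[L1]=66
step 22: P1: store L1 := 42  ⟶  IM  (L1)  txn=∅  M[L1]=66
step 23: P0: load  L0  ⟶  MI  (L0)  txn=∅  M[L0]=25
step 24: P0: store L0 := 32  ⟶  MI  (L0)  txn=∅  M[L0]=25
step 25: P0: store L1 := 79  ⟶  MI  (L1)  txn=BusRdX+Flush  M[L1]=42
step 26: P0: load  L0  ⟶  MI  (L0)  txn=∅  M[L0]=25
step 27: P0: load  L1  ⟶  MI  (L1)  txn=∅  M[L1]=42

bus = BusRd,Flush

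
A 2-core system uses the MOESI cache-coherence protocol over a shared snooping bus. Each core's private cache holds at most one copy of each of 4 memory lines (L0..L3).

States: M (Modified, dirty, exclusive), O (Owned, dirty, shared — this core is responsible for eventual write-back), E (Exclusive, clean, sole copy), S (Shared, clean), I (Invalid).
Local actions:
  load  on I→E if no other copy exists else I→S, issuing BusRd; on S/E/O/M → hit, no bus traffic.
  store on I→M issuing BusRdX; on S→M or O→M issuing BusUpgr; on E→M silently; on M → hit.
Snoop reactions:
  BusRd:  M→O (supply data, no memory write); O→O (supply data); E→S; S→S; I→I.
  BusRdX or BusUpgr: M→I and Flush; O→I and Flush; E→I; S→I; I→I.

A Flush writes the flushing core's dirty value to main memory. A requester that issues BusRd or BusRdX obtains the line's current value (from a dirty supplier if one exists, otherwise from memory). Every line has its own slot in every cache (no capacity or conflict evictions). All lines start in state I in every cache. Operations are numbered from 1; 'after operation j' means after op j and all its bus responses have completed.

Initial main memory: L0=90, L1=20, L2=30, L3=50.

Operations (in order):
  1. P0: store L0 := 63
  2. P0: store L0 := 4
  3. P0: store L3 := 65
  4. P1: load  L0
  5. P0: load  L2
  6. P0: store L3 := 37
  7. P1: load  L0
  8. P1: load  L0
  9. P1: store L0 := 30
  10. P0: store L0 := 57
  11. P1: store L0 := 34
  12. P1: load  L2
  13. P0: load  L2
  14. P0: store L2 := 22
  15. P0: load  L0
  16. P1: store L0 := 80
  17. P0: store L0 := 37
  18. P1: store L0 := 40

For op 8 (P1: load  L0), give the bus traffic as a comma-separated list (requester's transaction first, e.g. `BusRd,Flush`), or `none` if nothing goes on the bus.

[1] P0: store L0 := 63 | P0:M(63), P1:I | bus: BusRdX
[2] P0: store L0 := 4 | P0:M(4), P1:I | bus: none
[3] P0: store L3 := 65 | P0:M(65), P1:I | bus: BusRdX
[4] P1: load  L0 | P0:O(4), P1:S(4) | bus: BusRd
[5] P0: load  L2 | P0:E(30), P1:I | bus: BusRd
[6] P0: store L3 := 37 | P0:M(37), P1:I | bus: none
[7] P1: load  L0 | P0:O(4), P1:S(4) | bus: none
[8] P1: load  L0 | P0:O(4), P1:S(4) | bus: none
[9] P1: store L0 := 30 | P0:I, P1:M(30) | bus: BusUpgr,Flush
[10] P0: store L0 := 57 | P0:M(57), P1:I | bus: BusRdX,Flush
[11] P1: store L0 := 34 | P0:I, P1:M(34) | bus: BusRdX,Flush
[12] P1: load  L2 | P0:S(30), P1:S(30) | bus: BusRd
[13] P0: load  L2 | P0:S(30), P1:S(30) | bus: none
[14] P0: store L2 := 22 | P0:M(22), P1:I | bus: BusUpgr
[15] P0: load  L0 | P0:S(34), P1:O(34) | bus: BusRd
[16] P1: store L0 := 80 | P0:I, P1:M(80) | bus: BusUpgr
[17] P0: store L0 := 37 | P0:M(37), P1:I | bus: BusRdX,Flush
[18] P1: store L0 := 40 | P0:I, P1:M(40) | bus: BusRdX,Flush

bus = none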